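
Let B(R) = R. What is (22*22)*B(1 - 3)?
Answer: -968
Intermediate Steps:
(22*22)*B(1 - 3) = (22*22)*(1 - 3) = 484*(-2) = -968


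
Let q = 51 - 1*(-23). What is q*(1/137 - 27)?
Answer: -273652/137 ≈ -1997.5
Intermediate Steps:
q = 74 (q = 51 + 23 = 74)
q*(1/137 - 27) = 74*(1/137 - 27) = 74*(-3698/137) = -273652/137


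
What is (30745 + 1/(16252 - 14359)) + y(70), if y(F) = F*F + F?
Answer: 67608496/1893 ≈ 35715.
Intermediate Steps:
y(F) = F + F**2 (y(F) = F**2 + F = F + F**2)
(30745 + 1/(16252 - 14359)) + y(70) = (30745 + 1/(16252 - 14359)) + 70*(1 + 70) = (30745 + 1/1893) + 70*71 = (30745 + 1/1893) + 4970 = 58200286/1893 + 4970 = 67608496/1893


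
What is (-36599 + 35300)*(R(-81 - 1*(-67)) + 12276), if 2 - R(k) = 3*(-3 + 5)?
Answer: -15941328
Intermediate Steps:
R(k) = -4 (R(k) = 2 - 3*(-3 + 5) = 2 - 3*2 = 2 - 1*6 = 2 - 6 = -4)
(-36599 + 35300)*(R(-81 - 1*(-67)) + 12276) = (-36599 + 35300)*(-4 + 12276) = -1299*12272 = -15941328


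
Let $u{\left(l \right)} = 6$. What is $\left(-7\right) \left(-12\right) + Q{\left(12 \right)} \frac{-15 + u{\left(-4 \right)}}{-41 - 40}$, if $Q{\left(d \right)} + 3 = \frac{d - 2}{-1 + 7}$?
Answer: $\frac{2264}{27} \approx 83.852$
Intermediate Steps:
$Q{\left(d \right)} = - \frac{10}{3} + \frac{d}{6}$ ($Q{\left(d \right)} = -3 + \frac{d - 2}{-1 + 7} = -3 + \frac{-2 + d}{6} = -3 + \left(-2 + d\right) \frac{1}{6} = -3 + \left(- \frac{1}{3} + \frac{d}{6}\right) = - \frac{10}{3} + \frac{d}{6}$)
$\left(-7\right) \left(-12\right) + Q{\left(12 \right)} \frac{-15 + u{\left(-4 \right)}}{-41 - 40} = \left(-7\right) \left(-12\right) + \left(- \frac{10}{3} + \frac{1}{6} \cdot 12\right) \frac{-15 + 6}{-41 - 40} = 84 + \left(- \frac{10}{3} + 2\right) \left(- \frac{9}{-81}\right) = 84 - \frac{4 \left(\left(-9\right) \left(- \frac{1}{81}\right)\right)}{3} = 84 - \frac{4}{27} = \frac{2264}{27}$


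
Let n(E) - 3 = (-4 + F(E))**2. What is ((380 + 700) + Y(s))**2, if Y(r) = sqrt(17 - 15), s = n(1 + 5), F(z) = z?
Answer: (1080 + sqrt(2))**2 ≈ 1.1695e+6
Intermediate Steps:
n(E) = 3 + (-4 + E)**2
s = 7 (s = 3 + (-4 + (1 + 5))**2 = 3 + (-4 + 6)**2 = 3 + 2**2 = 3 + 4 = 7)
Y(r) = sqrt(2)
((380 + 700) + Y(s))**2 = ((380 + 700) + sqrt(2))**2 = (1080 + sqrt(2))**2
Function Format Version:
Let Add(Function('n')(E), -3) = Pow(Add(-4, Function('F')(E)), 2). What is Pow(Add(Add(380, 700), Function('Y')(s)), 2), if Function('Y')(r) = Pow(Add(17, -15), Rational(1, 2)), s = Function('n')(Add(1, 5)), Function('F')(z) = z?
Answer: Pow(Add(1080, Pow(2, Rational(1, 2))), 2) ≈ 1.1695e+6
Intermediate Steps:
Function('n')(E) = Add(3, Pow(Add(-4, E), 2))
s = 7 (s = Add(3, Pow(Add(-4, Add(1, 5)), 2)) = Add(3, Pow(Add(-4, 6), 2)) = Add(3, Pow(2, 2)) = Add(3, 4) = 7)
Function('Y')(r) = Pow(2, Rational(1, 2))
Pow(Add(Add(380, 700), Function('Y')(s)), 2) = Pow(Add(Add(380, 700), Pow(2, Rational(1, 2))), 2) = Pow(Add(1080, Pow(2, Rational(1, 2))), 2)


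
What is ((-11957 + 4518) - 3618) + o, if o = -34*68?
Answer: -13369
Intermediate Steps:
o = -2312
((-11957 + 4518) - 3618) + o = ((-11957 + 4518) - 3618) - 2312 = (-7439 - 3618) - 2312 = -11057 - 2312 = -13369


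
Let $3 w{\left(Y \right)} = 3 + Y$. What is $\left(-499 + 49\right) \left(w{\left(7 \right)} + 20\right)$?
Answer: $-10500$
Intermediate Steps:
$w{\left(Y \right)} = 1 + \frac{Y}{3}$ ($w{\left(Y \right)} = \frac{3 + Y}{3} = 1 + \frac{Y}{3}$)
$\left(-499 + 49\right) \left(w{\left(7 \right)} + 20\right) = \left(-499 + 49\right) \left(\left(1 + \frac{1}{3} \cdot 7\right) + 20\right) = - 450 \left(\left(1 + \frac{7}{3}\right) + 20\right) = - 450 \left(\frac{10}{3} + 20\right) = \left(-450\right) \frac{70}{3} = -10500$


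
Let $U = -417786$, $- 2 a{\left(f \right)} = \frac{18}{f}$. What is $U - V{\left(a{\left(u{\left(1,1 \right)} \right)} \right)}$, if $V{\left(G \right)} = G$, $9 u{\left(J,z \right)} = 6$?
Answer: $- \frac{835545}{2} \approx -4.1777 \cdot 10^{5}$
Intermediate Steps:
$u{\left(J,z \right)} = \frac{2}{3}$ ($u{\left(J,z \right)} = \frac{1}{9} \cdot 6 = \frac{2}{3}$)
$a{\left(f \right)} = - \frac{9}{f}$ ($a{\left(f \right)} = - \frac{18 \frac{1}{f}}{2} = - \frac{9}{f}$)
$U - V{\left(a{\left(u{\left(1,1 \right)} \right)} \right)} = -417786 - - \frac{9}{\frac{2}{3}} = -417786 - \left(-9\right) \frac{3}{2} = -417786 - - \frac{27}{2} = -417786 + \frac{27}{2} = - \frac{835545}{2}$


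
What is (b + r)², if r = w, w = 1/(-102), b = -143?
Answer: 212780569/10404 ≈ 20452.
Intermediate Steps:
w = -1/102 ≈ -0.0098039
r = -1/102 ≈ -0.0098039
(b + r)² = (-143 - 1/102)² = (-14587/102)² = 212780569/10404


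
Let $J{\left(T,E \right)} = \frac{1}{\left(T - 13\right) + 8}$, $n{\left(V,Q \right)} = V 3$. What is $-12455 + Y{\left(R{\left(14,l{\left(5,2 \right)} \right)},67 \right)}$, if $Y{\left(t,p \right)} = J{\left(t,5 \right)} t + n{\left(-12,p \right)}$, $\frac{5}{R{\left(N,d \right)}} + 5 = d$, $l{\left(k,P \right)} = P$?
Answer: $- \frac{49963}{4} \approx -12491.0$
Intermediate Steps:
$R{\left(N,d \right)} = \frac{5}{-5 + d}$
$n{\left(V,Q \right)} = 3 V$
$J{\left(T,E \right)} = \frac{1}{-5 + T}$ ($J{\left(T,E \right)} = \frac{1}{\left(-13 + T\right) + 8} = \frac{1}{-5 + T}$)
$Y{\left(t,p \right)} = -36 + \frac{t}{-5 + t}$ ($Y{\left(t,p \right)} = \frac{t}{-5 + t} + 3 \left(-12\right) = \frac{t}{-5 + t} - 36 = -36 + \frac{t}{-5 + t}$)
$-12455 + Y{\left(R{\left(14,l{\left(5,2 \right)} \right)},67 \right)} = -12455 + \frac{5 \left(36 - 7 \frac{5}{-5 + 2}\right)}{-5 + \frac{5}{-5 + 2}} = -12455 + \frac{5 \left(36 - 7 \frac{5}{-3}\right)}{-5 + \frac{5}{-3}} = -12455 + \frac{5 \left(36 - 7 \cdot 5 \left(- \frac{1}{3}\right)\right)}{-5 + 5 \left(- \frac{1}{3}\right)} = -12455 + \frac{5 \left(36 - - \frac{35}{3}\right)}{-5 - \frac{5}{3}} = -12455 + \frac{5 \left(36 + \frac{35}{3}\right)}{- \frac{20}{3}} = -12455 + 5 \left(- \frac{3}{20}\right) \frac{143}{3} = -12455 - \frac{143}{4} = - \frac{49963}{4}$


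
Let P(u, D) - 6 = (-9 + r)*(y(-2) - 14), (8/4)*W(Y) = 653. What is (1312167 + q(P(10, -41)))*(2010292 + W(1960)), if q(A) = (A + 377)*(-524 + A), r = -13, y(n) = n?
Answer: 4785903364209/2 ≈ 2.3930e+12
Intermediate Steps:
W(Y) = 653/2 (W(Y) = (½)*653 = 653/2)
P(u, D) = 358 (P(u, D) = 6 + (-9 - 13)*(-2 - 14) = 6 - 22*(-16) = 6 + 352 = 358)
q(A) = (-524 + A)*(377 + A) (q(A) = (377 + A)*(-524 + A) = (-524 + A)*(377 + A))
(1312167 + q(P(10, -41)))*(2010292 + W(1960)) = (1312167 + (-197548 + 358² - 147*358))*(2010292 + 653/2) = (1312167 + (-197548 + 128164 - 52626))*(4021237/2) = (1312167 - 122010)*(4021237/2) = 1190157*(4021237/2) = 4785903364209/2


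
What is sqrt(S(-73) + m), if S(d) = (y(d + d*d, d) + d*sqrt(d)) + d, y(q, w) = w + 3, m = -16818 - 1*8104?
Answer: sqrt(-25065 - 73*I*sqrt(73)) ≈ 1.97 - 158.33*I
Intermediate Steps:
m = -24922 (m = -16818 - 8104 = -24922)
y(q, w) = 3 + w
S(d) = 3 + d**(3/2) + 2*d (S(d) = ((3 + d) + d*sqrt(d)) + d = ((3 + d) + d**(3/2)) + d = (3 + d + d**(3/2)) + d = 3 + d**(3/2) + 2*d)
sqrt(S(-73) + m) = sqrt((3 + (-73)**(3/2) + 2*(-73)) - 24922) = sqrt((3 - 73*I*sqrt(73) - 146) - 24922) = sqrt((-143 - 73*I*sqrt(73)) - 24922) = sqrt(-25065 - 73*I*sqrt(73))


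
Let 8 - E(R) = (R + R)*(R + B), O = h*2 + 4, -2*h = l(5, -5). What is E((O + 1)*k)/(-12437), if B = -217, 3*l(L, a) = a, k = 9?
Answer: -18848/12437 ≈ -1.5155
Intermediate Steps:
l(L, a) = a/3
h = 5/6 (h = -(-5)/6 = -1/2*(-5/3) = 5/6 ≈ 0.83333)
O = 17/3 (O = (5/6)*2 + 4 = 5/3 + 4 = 17/3 ≈ 5.6667)
E(R) = 8 - 2*R*(-217 + R) (E(R) = 8 - (R + R)*(R - 217) = 8 - 2*R*(-217 + R))
E((O + 1)*k)/(-12437) = (8 - 2*81*(17/3 + 1)**2 + 434*((17/3 + 1)*9))/(-12437) = (8 - 2*((20/3)*9)**2 + 434*((20/3)*9))*(-1/12437) = (8 - 2*60**2 + 434*60)*(-1/12437) = (8 - 2*3600 + 26040)*(-1/12437) = (8 - 7200 + 26040)*(-1/12437) = 18848*(-1/12437) = -18848/12437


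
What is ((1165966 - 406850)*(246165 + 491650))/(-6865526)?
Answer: -280043585770/3432763 ≈ -81580.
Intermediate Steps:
((1165966 - 406850)*(246165 + 491650))/(-6865526) = (759116*737815)*(-1/6865526) = 560087171540*(-1/6865526) = -280043585770/3432763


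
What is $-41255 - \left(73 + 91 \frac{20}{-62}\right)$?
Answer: $- \frac{1280258}{31} \approx -41299.0$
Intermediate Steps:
$-41255 - \left(73 + 91 \frac{20}{-62}\right) = -41255 - \left(73 + 91 \cdot 20 \left(- \frac{1}{62}\right)\right) = -41255 - \frac{1353}{31} = - \frac{1280258}{31}$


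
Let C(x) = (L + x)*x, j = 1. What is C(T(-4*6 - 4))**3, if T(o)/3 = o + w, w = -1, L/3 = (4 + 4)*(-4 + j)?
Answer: 2646970680537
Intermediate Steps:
L = -72 (L = 3*((4 + 4)*(-4 + 1)) = 3*(8*(-3)) = 3*(-24) = -72)
T(o) = -3 + 3*o (T(o) = 3*(o - 1) = 3*(-1 + o) = -3 + 3*o)
C(x) = x*(-72 + x) (C(x) = (-72 + x)*x = x*(-72 + x))
C(T(-4*6 - 4))**3 = ((-3 + 3*(-4*6 - 4))*(-72 + (-3 + 3*(-4*6 - 4))))**3 = ((-3 + 3*(-24 - 4))*(-72 + (-3 + 3*(-24 - 4))))**3 = ((-3 + 3*(-28))*(-72 + (-3 + 3*(-28))))**3 = ((-3 - 84)*(-72 + (-3 - 84)))**3 = (-87*(-72 - 87))**3 = (-87*(-159))**3 = 13833**3 = 2646970680537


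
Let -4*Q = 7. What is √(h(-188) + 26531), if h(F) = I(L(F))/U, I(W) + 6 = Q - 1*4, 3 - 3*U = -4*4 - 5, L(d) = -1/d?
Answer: √1697890/8 ≈ 162.88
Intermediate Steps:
Q = -7/4 (Q = -¼*7 = -7/4 ≈ -1.7500)
U = 8 (U = 1 - (-4*4 - 5)/3 = 1 - (-16 - 5)/3 = 1 - ⅓*(-21) = 1 + 7 = 8)
I(W) = -47/4 (I(W) = -6 + (-7/4 - 1*4) = -6 + (-7/4 - 4) = -6 - 23/4 = -47/4)
h(F) = -47/32 (h(F) = -47/4/8 = -47/4*⅛ = -47/32)
√(h(-188) + 26531) = √(-47/32 + 26531) = √(848945/32) = √1697890/8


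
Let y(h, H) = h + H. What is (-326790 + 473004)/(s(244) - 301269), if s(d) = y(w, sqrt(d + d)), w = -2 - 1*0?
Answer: -44050037994/90764214953 - 292428*sqrt(122)/90764214953 ≈ -0.48536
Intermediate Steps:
w = -2 (w = -2 + 0 = -2)
y(h, H) = H + h
s(d) = -2 + sqrt(2)*sqrt(d) (s(d) = sqrt(d + d) - 2 = sqrt(2*d) - 2 = sqrt(2)*sqrt(d) - 2 = -2 + sqrt(2)*sqrt(d))
(-326790 + 473004)/(s(244) - 301269) = (-326790 + 473004)/((-2 + sqrt(2)*sqrt(244)) - 301269) = 146214/((-2 + sqrt(2)*(2*sqrt(61))) - 301269) = 146214/((-2 + 2*sqrt(122)) - 301269) = 146214/(-301271 + 2*sqrt(122))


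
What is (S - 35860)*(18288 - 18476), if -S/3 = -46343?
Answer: -19395772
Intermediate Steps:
S = 139029 (S = -3*(-46343) = 139029)
(S - 35860)*(18288 - 18476) = (139029 - 35860)*(18288 - 18476) = 103169*(-188) = -19395772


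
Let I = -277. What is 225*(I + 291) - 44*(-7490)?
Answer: 332710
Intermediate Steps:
225*(I + 291) - 44*(-7490) = 225*(-277 + 291) - 44*(-7490) = 225*14 + 329560 = 3150 + 329560 = 332710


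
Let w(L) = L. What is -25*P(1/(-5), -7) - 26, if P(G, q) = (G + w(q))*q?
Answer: -1286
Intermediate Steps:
P(G, q) = q*(G + q) (P(G, q) = (G + q)*q = q*(G + q))
-25*P(1/(-5), -7) - 26 = -(-175)*(1/(-5) - 7) - 26 = -(-175)*(-1/5 - 7) - 26 = -(-175)*(-36)/5 - 26 = -25*252/5 - 26 = -1260 - 26 = -1286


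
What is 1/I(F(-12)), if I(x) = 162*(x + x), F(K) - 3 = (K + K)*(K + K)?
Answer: 1/187596 ≈ 5.3306e-6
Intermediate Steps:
F(K) = 3 + 4*K**2 (F(K) = 3 + (K + K)*(K + K) = 3 + (2*K)*(2*K) = 3 + 4*K**2)
I(x) = 324*x (I(x) = 162*(2*x) = 324*x)
1/I(F(-12)) = 1/(324*(3 + 4*(-12)**2)) = 1/(324*(3 + 4*144)) = 1/(324*(3 + 576)) = 1/(324*579) = 1/187596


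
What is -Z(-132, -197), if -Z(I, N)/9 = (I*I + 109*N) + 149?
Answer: -35100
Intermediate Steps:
Z(I, N) = -1341 - 981*N - 9*I**2 (Z(I, N) = -9*((I*I + 109*N) + 149) = -9*((I**2 + 109*N) + 149) = -9*(149 + I**2 + 109*N) = -1341 - 981*N - 9*I**2)
-Z(-132, -197) = -(-1341 - 981*(-197) - 9*(-132)**2) = -(-1341 + 193257 - 9*17424) = -(-1341 + 193257 - 156816) = -1*35100 = -35100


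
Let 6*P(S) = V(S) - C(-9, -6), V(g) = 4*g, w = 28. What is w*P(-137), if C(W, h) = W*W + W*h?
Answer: -9562/3 ≈ -3187.3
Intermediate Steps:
C(W, h) = W² + W*h
P(S) = -45/2 + 2*S/3 (P(S) = (4*S - (-9)*(-9 - 6))/6 = (4*S - (-9)*(-15))/6 = (4*S - 1*135)/6 = (4*S - 135)/6 = (-135 + 4*S)/6 = -45/2 + 2*S/3)
w*P(-137) = 28*(-45/2 + (⅔)*(-137)) = 28*(-45/2 - 274/3) = 28*(-683/6) = -9562/3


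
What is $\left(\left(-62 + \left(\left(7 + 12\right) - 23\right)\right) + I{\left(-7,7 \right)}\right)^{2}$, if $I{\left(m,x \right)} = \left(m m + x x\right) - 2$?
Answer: $900$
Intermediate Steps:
$I{\left(m,x \right)} = -2 + m^{2} + x^{2}$ ($I{\left(m,x \right)} = \left(m^{2} + x^{2}\right) - 2 = -2 + m^{2} + x^{2}$)
$\left(\left(-62 + \left(\left(7 + 12\right) - 23\right)\right) + I{\left(-7,7 \right)}\right)^{2} = \left(\left(-62 + \left(\left(7 + 12\right) - 23\right)\right) + \left(-2 + \left(-7\right)^{2} + 7^{2}\right)\right)^{2} = \left(\left(-62 + \left(19 - 23\right)\right) + \left(-2 + 49 + 49\right)\right)^{2} = \left(\left(-62 - 4\right) + 96\right)^{2} = \left(-66 + 96\right)^{2} = 30^{2} = 900$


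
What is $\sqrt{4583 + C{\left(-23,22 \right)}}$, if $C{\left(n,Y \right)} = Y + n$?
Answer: $\sqrt{4582} \approx 67.69$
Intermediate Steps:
$\sqrt{4583 + C{\left(-23,22 \right)}} = \sqrt{4583 + \left(22 - 23\right)} = \sqrt{4583 - 1} = \sqrt{4582}$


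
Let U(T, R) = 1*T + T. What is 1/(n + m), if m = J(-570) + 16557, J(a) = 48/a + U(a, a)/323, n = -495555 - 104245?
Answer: -1615/941943281 ≈ -1.7145e-6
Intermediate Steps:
n = -599800
U(T, R) = 2*T (U(T, R) = T + T = 2*T)
J(a) = 48/a + 2*a/323 (J(a) = 48/a + (2*a)/323 = 48/a + (2*a)*(1/323) = 48/a + 2*a/323)
m = 26733719/1615 (m = (48/(-570) + (2/323)*(-570)) + 16557 = (48*(-1/570) - 60/17) + 16557 = (-8/95 - 60/17) + 16557 = -5836/1615 + 16557 = 26733719/1615 ≈ 16553.)
1/(n + m) = 1/(-599800 + 26733719/1615) = 1/(-941943281/1615) = -1615/941943281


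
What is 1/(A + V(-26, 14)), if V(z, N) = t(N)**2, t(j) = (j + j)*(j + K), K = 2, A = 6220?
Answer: 1/206924 ≈ 4.8327e-6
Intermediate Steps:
t(j) = 2*j*(2 + j) (t(j) = (j + j)*(j + 2) = (2*j)*(2 + j) = 2*j*(2 + j))
V(z, N) = 4*N**2*(2 + N)**2 (V(z, N) = (2*N*(2 + N))**2 = 4*N**2*(2 + N)**2)
1/(A + V(-26, 14)) = 1/(6220 + 4*14**2*(2 + 14)**2) = 1/(6220 + 4*196*16**2) = 1/(6220 + 4*196*256) = 1/(6220 + 200704) = 1/206924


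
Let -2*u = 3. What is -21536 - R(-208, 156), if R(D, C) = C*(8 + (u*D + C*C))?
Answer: -3867872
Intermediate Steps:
u = -3/2 (u = -½*3 = -3/2 ≈ -1.5000)
R(D, C) = C*(8 + C² - 3*D/2) (R(D, C) = C*(8 + (-3*D/2 + C*C)) = C*(8 + (-3*D/2 + C²)) = C*(8 + (C² - 3*D/2)) = C*(8 + C² - 3*D/2))
-21536 - R(-208, 156) = -21536 - 156*(16 - 3*(-208) + 2*156²)/2 = -21536 - 156*(16 + 624 + 2*24336)/2 = -21536 - 156*(16 + 624 + 48672)/2 = -21536 - 156*49312/2 = -21536 - 1*3846336 = -21536 - 3846336 = -3867872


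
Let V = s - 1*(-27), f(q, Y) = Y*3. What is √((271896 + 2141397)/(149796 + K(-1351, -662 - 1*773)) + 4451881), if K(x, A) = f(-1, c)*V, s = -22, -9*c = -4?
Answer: √14049043034168194/56176 ≈ 2110.0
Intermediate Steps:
c = 4/9 (c = -⅑*(-4) = 4/9 ≈ 0.44444)
f(q, Y) = 3*Y
V = 5 (V = -22 - 1*(-27) = -22 + 27 = 5)
K(x, A) = 20/3 (K(x, A) = (3*(4/9))*5 = (4/3)*5 = 20/3)
√((271896 + 2141397)/(149796 + K(-1351, -662 - 1*773)) + 4451881) = √((271896 + 2141397)/(149796 + 20/3) + 4451881) = √(2413293/(449408/3) + 4451881) = √(2413293*(3/449408) + 4451881) = √(7239879/449408 + 4451881) = √(2000718176327/449408) = √14049043034168194/56176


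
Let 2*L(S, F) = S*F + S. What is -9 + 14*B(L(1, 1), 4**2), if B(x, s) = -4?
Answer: -65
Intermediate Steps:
L(S, F) = S/2 + F*S/2 (L(S, F) = (S*F + S)/2 = (F*S + S)/2 = (S + F*S)/2 = S/2 + F*S/2)
-9 + 14*B(L(1, 1), 4**2) = -9 + 14*(-4) = -9 - 56 = -65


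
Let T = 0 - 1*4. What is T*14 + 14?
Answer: -42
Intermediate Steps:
T = -4 (T = 0 - 4 = -4)
T*14 + 14 = -4*14 + 14 = -56 + 14 = -42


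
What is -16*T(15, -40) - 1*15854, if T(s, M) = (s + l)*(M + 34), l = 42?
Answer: -10382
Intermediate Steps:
T(s, M) = (34 + M)*(42 + s) (T(s, M) = (s + 42)*(M + 34) = (42 + s)*(34 + M) = (34 + M)*(42 + s))
-16*T(15, -40) - 1*15854 = -16*(1428 + 34*15 + 42*(-40) - 40*15) - 1*15854 = -16*(1428 + 510 - 1680 - 600) - 15854 = -16*(-342) - 15854 = 5472 - 15854 = -10382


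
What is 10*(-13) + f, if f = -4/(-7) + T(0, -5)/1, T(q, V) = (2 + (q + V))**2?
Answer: -843/7 ≈ -120.43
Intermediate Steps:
T(q, V) = (2 + V + q)**2 (T(q, V) = (2 + (V + q))**2 = (2 + V + q)**2)
f = 67/7 (f = -4/(-7) + (2 - 5 + 0)**2/1 = -4*(-1/7) + (-3)**2*1 = 4/7 + 9*1 = 4/7 + 9 = 67/7 ≈ 9.5714)
10*(-13) + f = 10*(-13) + 67/7 = -130 + 67/7 = -843/7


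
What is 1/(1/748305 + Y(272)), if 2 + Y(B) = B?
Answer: 748305/202042351 ≈ 0.0037037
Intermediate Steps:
Y(B) = -2 + B
1/(1/748305 + Y(272)) = 1/(1/748305 + (-2 + 272)) = 1/(1/748305 + 270) = 1/(202042351/748305) = 748305/202042351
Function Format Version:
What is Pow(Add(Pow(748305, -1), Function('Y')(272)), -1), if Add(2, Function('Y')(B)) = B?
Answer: Rational(748305, 202042351) ≈ 0.0037037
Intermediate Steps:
Function('Y')(B) = Add(-2, B)
Pow(Add(Pow(748305, -1), Function('Y')(272)), -1) = Pow(Add(Pow(748305, -1), Add(-2, 272)), -1) = Pow(Add(Rational(1, 748305), 270), -1) = Pow(Rational(202042351, 748305), -1) = Rational(748305, 202042351)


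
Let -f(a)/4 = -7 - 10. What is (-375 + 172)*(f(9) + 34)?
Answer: -20706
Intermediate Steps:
f(a) = 68 (f(a) = -4*(-7 - 10) = -4*(-17) = 68)
(-375 + 172)*(f(9) + 34) = (-375 + 172)*(68 + 34) = -203*102 = -20706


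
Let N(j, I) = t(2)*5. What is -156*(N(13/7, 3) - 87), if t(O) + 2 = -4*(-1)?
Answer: 12012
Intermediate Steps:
t(O) = 2 (t(O) = -2 - 4*(-1) = -2 + 4 = 2)
N(j, I) = 10 (N(j, I) = 2*5 = 10)
-156*(N(13/7, 3) - 87) = -156*(10 - 87) = -156*(-77) = 12012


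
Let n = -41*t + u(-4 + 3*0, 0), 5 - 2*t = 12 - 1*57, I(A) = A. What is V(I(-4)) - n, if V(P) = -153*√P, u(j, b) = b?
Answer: 1025 - 306*I ≈ 1025.0 - 306.0*I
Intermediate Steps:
t = 25 (t = 5/2 - (12 - 1*57)/2 = 5/2 - (12 - 57)/2 = 5/2 - ½*(-45) = 5/2 + 45/2 = 25)
n = -1025 (n = -41*25 + 0 = -1025 + 0 = -1025)
V(I(-4)) - n = -306*I - 1*(-1025) = -306*I + 1025 = 1025 - 306*I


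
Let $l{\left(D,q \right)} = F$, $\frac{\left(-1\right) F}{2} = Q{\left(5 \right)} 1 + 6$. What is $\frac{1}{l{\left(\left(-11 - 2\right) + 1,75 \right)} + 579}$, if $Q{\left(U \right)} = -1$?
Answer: $\frac{1}{569} \approx 0.0017575$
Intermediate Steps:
$F = -10$ ($F = - 2 \left(\left(-1\right) 1 + 6\right) = - 2 \left(-1 + 6\right) = \left(-2\right) 5 = -10$)
$l{\left(D,q \right)} = -10$
$\frac{1}{l{\left(\left(-11 - 2\right) + 1,75 \right)} + 579} = \frac{1}{-10 + 579} = \frac{1}{569}$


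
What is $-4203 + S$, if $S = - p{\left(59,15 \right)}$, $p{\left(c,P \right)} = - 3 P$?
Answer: $-4158$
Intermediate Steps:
$S = 45$ ($S = - \left(-3\right) 15 = \left(-1\right) \left(-45\right) = 45$)
$-4203 + S = -4203 + 45 = -4158$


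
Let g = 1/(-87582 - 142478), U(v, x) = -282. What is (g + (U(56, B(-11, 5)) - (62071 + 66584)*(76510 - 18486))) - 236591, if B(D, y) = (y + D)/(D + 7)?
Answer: -1717470275265581/230060 ≈ -7.4653e+9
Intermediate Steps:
B(D, y) = (D + y)/(7 + D)
g = -1/230060 (g = 1/(-230060) = -1/230060 ≈ -4.3467e-6)
(g + (U(56, B(-11, 5)) - (62071 + 66584)*(76510 - 18486))) - 236591 = (-1/230060 + (-282 - (62071 + 66584)*(76510 - 18486))) - 236591 = (-1/230060 + (-282 - 128655*58024)) - 236591 = (-1/230060 + (-282 - 1*7465077720)) - 236591 = (-1/230060 + (-282 - 7465077720)) - 236591 = (-1/230060 - 7465078002) - 236591 = -1717415845140121/230060 - 236591 = -1717470275265581/230060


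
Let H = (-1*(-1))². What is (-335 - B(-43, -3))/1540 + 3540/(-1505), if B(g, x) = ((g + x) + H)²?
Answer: -12862/3311 ≈ -3.8846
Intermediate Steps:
H = 1 (H = 1² = 1)
B(g, x) = (1 + g + x)² (B(g, x) = ((g + x) + 1)² = (1 + g + x)²)
(-335 - B(-43, -3))/1540 + 3540/(-1505) = (-335 - (1 - 43 - 3)²)/1540 + 3540/(-1505) = (-335 - 1*(-45)²)*(1/1540) + 3540*(-1/1505) = (-335 - 1*2025)*(1/1540) - 708/301 = (-335 - 2025)*(1/1540) - 708/301 = -2360*1/1540 - 708/301 = -118/77 - 708/301 = -12862/3311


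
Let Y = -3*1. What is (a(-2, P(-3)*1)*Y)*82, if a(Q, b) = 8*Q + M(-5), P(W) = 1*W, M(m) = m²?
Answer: -2214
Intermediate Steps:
P(W) = W
Y = -3
a(Q, b) = 25 + 8*Q (a(Q, b) = 8*Q + (-5)² = 8*Q + 25 = 25 + 8*Q)
(a(-2, P(-3)*1)*Y)*82 = ((25 + 8*(-2))*(-3))*82 = ((25 - 16)*(-3))*82 = (9*(-3))*82 = -27*82 = -2214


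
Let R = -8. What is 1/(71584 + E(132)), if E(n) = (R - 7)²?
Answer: 1/71809 ≈ 1.3926e-5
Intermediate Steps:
E(n) = 225 (E(n) = (-8 - 7)² = (-15)² = 225)
1/(71584 + E(132)) = 1/(71584 + 225) = 1/71809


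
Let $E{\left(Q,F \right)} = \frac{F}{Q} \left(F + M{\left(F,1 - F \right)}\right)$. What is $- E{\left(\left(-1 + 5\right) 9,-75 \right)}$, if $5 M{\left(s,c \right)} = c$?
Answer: $- \frac{1495}{12} \approx -124.58$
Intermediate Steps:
$M{\left(s,c \right)} = \frac{c}{5}$
$E{\left(Q,F \right)} = \frac{F \left(\frac{1}{5} + \frac{4 F}{5}\right)}{Q}$ ($E{\left(Q,F \right)} = \frac{F}{Q} \left(F + \frac{1 - F}{5}\right) = \frac{F}{Q} \left(F - \left(- \frac{1}{5} + \frac{F}{5}\right)\right) = \frac{F}{Q} \left(\frac{1}{5} + \frac{4 F}{5}\right) = \frac{F \left(\frac{1}{5} + \frac{4 F}{5}\right)}{Q}$)
$- E{\left(\left(-1 + 5\right) 9,-75 \right)} = - \frac{\left(-75\right) \left(1 + 4 \left(-75\right)\right)}{5 \left(-1 + 5\right) 9} = - \frac{\left(-75\right) \left(1 - 300\right)}{5 \cdot 4 \cdot 9} = - \frac{\left(-75\right) \left(-299\right)}{5 \cdot 36} = \left(-1\right) \frac{1495}{12} = - \frac{1495}{12}$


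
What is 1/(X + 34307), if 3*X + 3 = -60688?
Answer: 3/42230 ≈ 7.1040e-5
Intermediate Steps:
X = -60691/3 (X = -1 + (⅓)*(-60688) = -1 - 60688/3 = -60691/3 ≈ -20230.)
1/(X + 34307) = 1/(-60691/3 + 34307) = 1/(42230/3) = 3/42230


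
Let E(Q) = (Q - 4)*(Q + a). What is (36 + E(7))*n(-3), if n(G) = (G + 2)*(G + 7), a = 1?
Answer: -240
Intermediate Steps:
n(G) = (2 + G)*(7 + G)
E(Q) = (1 + Q)*(-4 + Q) (E(Q) = (Q - 4)*(Q + 1) = (-4 + Q)*(1 + Q) = (1 + Q)*(-4 + Q))
(36 + E(7))*n(-3) = (36 + (-4 + 7² - 3*7))*(14 + (-3)² + 9*(-3)) = (36 + (-4 + 49 - 21))*(14 + 9 - 27) = (36 + 24)*(-4) = 60*(-4) = -240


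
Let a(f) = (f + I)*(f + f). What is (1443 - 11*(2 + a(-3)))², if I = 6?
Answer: 2621161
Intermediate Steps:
a(f) = 2*f*(6 + f) (a(f) = (f + 6)*(f + f) = (6 + f)*(2*f) = 2*f*(6 + f))
(1443 - 11*(2 + a(-3)))² = (1443 - 11*(2 + 2*(-3)*(6 - 3)))² = (1443 - 11*(2 + 2*(-3)*3))² = (1443 - 11*(2 - 18))² = (1443 - 11*(-16))² = (1443 + 176)² = 1619² = 2621161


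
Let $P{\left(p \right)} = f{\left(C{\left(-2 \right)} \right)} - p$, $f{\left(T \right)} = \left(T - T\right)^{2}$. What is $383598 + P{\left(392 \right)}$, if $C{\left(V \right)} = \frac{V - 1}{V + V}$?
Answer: $383206$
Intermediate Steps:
$C{\left(V \right)} = \frac{-1 + V}{2 V}$
$f{\left(T \right)} = 0$ ($f{\left(T \right)} = 0^{2} = 0$)
$P{\left(p \right)} = - p$ ($P{\left(p \right)} = 0 - p = - p$)
$383598 + P{\left(392 \right)} = 383598 - 392 = 383206$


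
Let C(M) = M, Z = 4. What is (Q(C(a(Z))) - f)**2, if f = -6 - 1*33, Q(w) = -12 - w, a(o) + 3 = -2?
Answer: 1024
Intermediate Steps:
a(o) = -5 (a(o) = -3 - 2 = -5)
f = -39 (f = -6 - 33 = -39)
(Q(C(a(Z))) - f)**2 = ((-12 - 1*(-5)) - 1*(-39))**2 = ((-12 + 5) + 39)**2 = (-7 + 39)**2 = 32**2 = 1024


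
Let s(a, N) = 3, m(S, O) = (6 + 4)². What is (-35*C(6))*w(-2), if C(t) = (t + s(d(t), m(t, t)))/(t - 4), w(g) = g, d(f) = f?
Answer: 315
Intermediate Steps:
m(S, O) = 100 (m(S, O) = 10² = 100)
C(t) = (3 + t)/(-4 + t) (C(t) = (t + 3)/(t - 4) = (3 + t)/(-4 + t))
(-35*C(6))*w(-2) = -35*(3 + 6)/(-4 + 6)*(-2) = -35*9/2*(-2) = -315/2*(-2) = 315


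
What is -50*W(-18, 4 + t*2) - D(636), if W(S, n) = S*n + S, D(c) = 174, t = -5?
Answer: -4674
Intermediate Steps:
W(S, n) = S + S*n
-50*W(-18, 4 + t*2) - D(636) = -(-900)*(1 + (4 - 5*2)) - 1*174 = -(-900)*(1 + (4 - 10)) - 174 = -(-900)*(1 - 6) - 174 = -(-900)*(-5) - 174 = -50*90 - 174 = -4500 - 174 = -4674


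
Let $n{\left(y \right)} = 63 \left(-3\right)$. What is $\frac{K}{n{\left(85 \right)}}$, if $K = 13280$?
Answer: $- \frac{13280}{189} \approx -70.265$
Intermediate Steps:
$n{\left(y \right)} = -189$
$\frac{K}{n{\left(85 \right)}} = \frac{13280}{-189} = 13280 \left(- \frac{1}{189}\right) = - \frac{13280}{189}$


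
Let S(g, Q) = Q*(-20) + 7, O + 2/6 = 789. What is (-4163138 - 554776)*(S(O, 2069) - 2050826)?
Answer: 9870814952886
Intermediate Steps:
O = 2366/3 (O = -⅓ + 789 = 2366/3 ≈ 788.67)
S(g, Q) = 7 - 20*Q (S(g, Q) = -20*Q + 7 = 7 - 20*Q)
(-4163138 - 554776)*(S(O, 2069) - 2050826) = (-4163138 - 554776)*((7 - 20*2069) - 2050826) = -4717914*((7 - 41380) - 2050826) = -4717914*(-41373 - 2050826) = -4717914*(-2092199) = 9870814952886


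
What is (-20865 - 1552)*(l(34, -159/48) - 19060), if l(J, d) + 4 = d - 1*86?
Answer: 6869756901/16 ≈ 4.2936e+8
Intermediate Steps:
l(J, d) = -90 + d (l(J, d) = -4 + (d - 1*86) = -4 + (d - 86) = -4 + (-86 + d) = -90 + d)
(-20865 - 1552)*(l(34, -159/48) - 19060) = (-20865 - 1552)*((-90 - 159/48) - 19060) = -22417*((-90 - 159*1/48) - 19060) = -22417*((-90 - 53/16) - 19060) = -22417*(-1493/16 - 19060) = -22417*(-306453/16) = 6869756901/16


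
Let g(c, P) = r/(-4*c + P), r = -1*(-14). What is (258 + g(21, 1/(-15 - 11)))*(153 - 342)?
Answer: -106476174/2185 ≈ -48731.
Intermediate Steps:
r = 14
g(c, P) = 14/(P - 4*c) (g(c, P) = 14/(-4*c + P) = 14/(P - 4*c))
(258 + g(21, 1/(-15 - 11)))*(153 - 342) = (258 + 14/(1/(-15 - 11) - 4*21))*(153 - 342) = (258 + 14/(1/(-26) - 84))*(-189) = (258 + 14/(-1/26 - 84))*(-189) = (258 + 14/(-2185/26))*(-189) = (258 + 14*(-26/2185))*(-189) = (258 - 364/2185)*(-189) = (563366/2185)*(-189) = -106476174/2185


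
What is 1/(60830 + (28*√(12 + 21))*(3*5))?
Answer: 79/4798010 - 3*√33/26389055 ≈ 1.5812e-5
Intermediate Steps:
1/(60830 + (28*√(12 + 21))*(3*5)) = 1/(60830 + (28*√33)*15) = 1/(60830 + 420*√33)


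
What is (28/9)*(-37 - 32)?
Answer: -644/3 ≈ -214.67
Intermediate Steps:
(28/9)*(-37 - 32) = (28*(⅑))*(-69) = (28/9)*(-69) = -644/3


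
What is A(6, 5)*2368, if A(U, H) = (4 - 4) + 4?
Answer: 9472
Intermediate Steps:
A(U, H) = 4 (A(U, H) = 0 + 4 = 4)
A(6, 5)*2368 = 4*2368 = 9472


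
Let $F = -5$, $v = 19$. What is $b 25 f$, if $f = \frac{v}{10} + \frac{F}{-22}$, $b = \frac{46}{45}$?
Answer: $\frac{598}{11} \approx 54.364$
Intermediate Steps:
$b = \frac{46}{45}$ ($b = 46 \cdot \frac{1}{45} = \frac{46}{45} \approx 1.0222$)
$f = \frac{117}{55}$ ($f = \frac{19}{10} - \frac{5}{-22} = 19 \cdot \frac{1}{10} - - \frac{5}{22} = \frac{19}{10} + \frac{5}{22} = \frac{117}{55} \approx 2.1273$)
$b 25 f = \frac{46}{45} \cdot 25 \cdot \frac{117}{55} = \frac{230}{9} \cdot \frac{117}{55} = \frac{598}{11}$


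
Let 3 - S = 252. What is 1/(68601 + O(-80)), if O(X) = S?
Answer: 1/68352 ≈ 1.4630e-5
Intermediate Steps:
S = -249 (S = 3 - 1*252 = 3 - 252 = -249)
O(X) = -249
1/(68601 + O(-80)) = 1/(68601 - 249) = 1/68352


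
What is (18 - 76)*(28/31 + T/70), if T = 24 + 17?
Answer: -93699/1085 ≈ -86.359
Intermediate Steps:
T = 41
(18 - 76)*(28/31 + T/70) = (18 - 76)*(28/31 + 41/70) = -58*(28*(1/31) + 41*(1/70)) = -58*(28/31 + 41/70) = -58*3231/2170 = -93699/1085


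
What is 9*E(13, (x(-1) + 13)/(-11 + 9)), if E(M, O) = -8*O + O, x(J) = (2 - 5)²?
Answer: 693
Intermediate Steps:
x(J) = 9 (x(J) = (-3)² = 9)
E(M, O) = -7*O
9*E(13, (x(-1) + 13)/(-11 + 9)) = 9*(-7*(9 + 13)/(-11 + 9)) = 9*(-154/(-2)) = 9*(-154*(-1)/2) = 9*(-7*(-11)) = 9*77 = 693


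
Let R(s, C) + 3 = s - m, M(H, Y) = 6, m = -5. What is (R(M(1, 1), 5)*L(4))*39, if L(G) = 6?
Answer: 1872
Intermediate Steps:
R(s, C) = 2 + s (R(s, C) = -3 + (s - 1*(-5)) = -3 + (s + 5) = -3 + (5 + s) = 2 + s)
(R(M(1, 1), 5)*L(4))*39 = ((2 + 6)*6)*39 = (8*6)*39 = 48*39 = 1872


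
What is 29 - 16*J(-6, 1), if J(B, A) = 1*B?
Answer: 125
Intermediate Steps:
J(B, A) = B
29 - 16*J(-6, 1) = 29 - 16*(-6) = 29 + 96 = 125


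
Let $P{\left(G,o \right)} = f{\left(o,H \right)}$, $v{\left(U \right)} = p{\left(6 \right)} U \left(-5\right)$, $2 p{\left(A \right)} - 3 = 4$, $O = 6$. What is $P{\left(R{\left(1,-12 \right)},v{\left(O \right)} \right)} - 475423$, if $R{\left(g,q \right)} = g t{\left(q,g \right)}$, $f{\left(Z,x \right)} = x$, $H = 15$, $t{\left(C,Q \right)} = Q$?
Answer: $-475408$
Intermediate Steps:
$p{\left(A \right)} = \frac{7}{2}$ ($p{\left(A \right)} = \frac{3}{2} + \frac{1}{2} \cdot 4 = \frac{3}{2} + 2 = \frac{7}{2}$)
$v{\left(U \right)} = - \frac{35 U}{2}$ ($v{\left(U \right)} = \frac{7 U}{2} \left(-5\right) = - \frac{35 U}{2}$)
$R{\left(g,q \right)} = g^{2}$ ($R{\left(g,q \right)} = g g = g^{2}$)
$P{\left(G,o \right)} = 15$
$P{\left(R{\left(1,-12 \right)},v{\left(O \right)} \right)} - 475423 = 15 - 475423 = -475408$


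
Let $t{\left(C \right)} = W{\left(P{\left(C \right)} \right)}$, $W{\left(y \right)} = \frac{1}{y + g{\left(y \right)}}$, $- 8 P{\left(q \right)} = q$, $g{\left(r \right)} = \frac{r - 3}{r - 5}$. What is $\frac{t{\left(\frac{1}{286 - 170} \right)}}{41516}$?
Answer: $\frac{1076712}{26776148981} \approx 4.0212 \cdot 10^{-5}$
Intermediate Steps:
$g{\left(r \right)} = \frac{-3 + r}{-5 + r}$
$P{\left(q \right)} = - \frac{q}{8}$
$W{\left(y \right)} = \frac{1}{y + \frac{-3 + y}{-5 + y}}$
$t{\left(C \right)} = \frac{-5 - \frac{C}{8}}{-3 - \frac{C}{8} - \frac{C \left(-5 - \frac{C}{8}\right)}{8}}$ ($t{\left(C \right)} = \frac{-5 - \frac{C}{8}}{-3 - \frac{C}{8} + - \frac{C}{8} \left(-5 - \frac{C}{8}\right)} = \frac{-5 - \frac{C}{8}}{-3 - \frac{C}{8} - \frac{C \left(-5 - \frac{C}{8}\right)}{8}}$)
$\frac{t{\left(\frac{1}{286 - 170} \right)}}{41516} = \frac{8 \frac{1}{-192 + \left(\frac{1}{286 - 170}\right)^{2} + \frac{32}{286 - 170}} \left(-40 - \frac{1}{286 - 170}\right)}{41516} = \frac{8 \left(-40 - \frac{1}{116}\right)}{-192 + \left(\frac{1}{116}\right)^{2} + \frac{32}{116}} \cdot \frac{1}{41516} = \frac{8 \left(-40 - \frac{1}{116}\right)}{-192 + \left(\frac{1}{116}\right)^{2} + 32 \cdot \frac{1}{116}} \cdot \frac{1}{41516} = \frac{8 \left(-40 - \frac{1}{116}\right)}{-192 + \frac{1}{13456} + \frac{8}{29}} \cdot \frac{1}{41516} = 8 \frac{1}{- \frac{2579839}{13456}} \left(- \frac{4641}{116}\right) \frac{1}{41516} = 8 \left(- \frac{13456}{2579839}\right) \left(- \frac{4641}{116}\right) \frac{1}{41516} = \frac{4306848}{2579839} \cdot \frac{1}{41516} = \frac{1076712}{26776148981}$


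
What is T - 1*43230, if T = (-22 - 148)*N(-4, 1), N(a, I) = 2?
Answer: -43570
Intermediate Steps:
T = -340 (T = (-22 - 148)*2 = -170*2 = -340)
T - 1*43230 = -340 - 1*43230 = -340 - 43230 = -43570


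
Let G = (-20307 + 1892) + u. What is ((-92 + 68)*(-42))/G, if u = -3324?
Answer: -1008/21739 ≈ -0.046368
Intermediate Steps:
G = -21739 (G = (-20307 + 1892) - 3324 = -18415 - 3324 = -21739)
((-92 + 68)*(-42))/G = ((-92 + 68)*(-42))/(-21739) = -24*(-42)*(-1/21739) = 1008*(-1/21739) = -1008/21739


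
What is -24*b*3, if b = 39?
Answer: -2808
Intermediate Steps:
-24*b*3 = -24*39*3 = -936*3 = -2808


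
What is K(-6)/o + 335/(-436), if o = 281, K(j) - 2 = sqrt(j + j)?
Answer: -93263/122516 + 2*I*sqrt(3)/281 ≈ -0.76123 + 0.012328*I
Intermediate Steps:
K(j) = 2 + sqrt(2)*sqrt(j) (K(j) = 2 + sqrt(j + j) = 2 + sqrt(2*j) = 2 + sqrt(2)*sqrt(j))
K(-6)/o + 335/(-436) = (2 + sqrt(2)*sqrt(-6))/281 + 335/(-436) = (2 + sqrt(2)*(I*sqrt(6)))*(1/281) + 335*(-1/436) = (2 + 2*I*sqrt(3))*(1/281) - 335/436 = (2/281 + 2*I*sqrt(3)/281) - 335/436 = -93263/122516 + 2*I*sqrt(3)/281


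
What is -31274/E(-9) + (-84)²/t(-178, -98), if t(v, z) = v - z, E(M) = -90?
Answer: 11668/45 ≈ 259.29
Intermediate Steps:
-31274/E(-9) + (-84)²/t(-178, -98) = -31274/(-90) + (-84)²/(-178 - 1*(-98)) = -31274*(-1/90) + 7056/(-178 + 98) = 15637/45 + 7056/(-80) = 15637/45 + 7056*(-1/80) = 15637/45 - 441/5 = 11668/45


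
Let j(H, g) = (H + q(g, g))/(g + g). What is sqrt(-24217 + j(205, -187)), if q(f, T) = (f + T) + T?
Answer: I*sqrt(846810987)/187 ≈ 155.61*I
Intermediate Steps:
q(f, T) = f + 2*T (q(f, T) = (T + f) + T = f + 2*T)
j(H, g) = (H + 3*g)/(2*g) (j(H, g) = (H + (g + 2*g))/(g + g) = (H + 3*g)/((2*g)) = (H + 3*g)*(1/(2*g)) = (H + 3*g)/(2*g))
sqrt(-24217 + j(205, -187)) = sqrt(-24217 + (1/2)*(205 + 3*(-187))/(-187)) = sqrt(-24217 + (1/2)*(-1/187)*(205 - 561)) = sqrt(-24217 + (1/2)*(-1/187)*(-356)) = sqrt(-24217 + 178/187) = sqrt(-4528401/187) = I*sqrt(846810987)/187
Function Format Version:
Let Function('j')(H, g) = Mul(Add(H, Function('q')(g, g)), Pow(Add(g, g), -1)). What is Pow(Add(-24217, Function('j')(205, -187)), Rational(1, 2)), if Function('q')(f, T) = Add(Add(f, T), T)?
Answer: Mul(Rational(1, 187), I, Pow(846810987, Rational(1, 2))) ≈ Mul(155.61, I)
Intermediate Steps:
Function('q')(f, T) = Add(f, Mul(2, T)) (Function('q')(f, T) = Add(Add(T, f), T) = Add(f, Mul(2, T)))
Function('j')(H, g) = Mul(Rational(1, 2), Pow(g, -1), Add(H, Mul(3, g))) (Function('j')(H, g) = Mul(Add(H, Add(g, Mul(2, g))), Pow(Add(g, g), -1)) = Mul(Add(H, Mul(3, g)), Pow(Mul(2, g), -1)) = Mul(Add(H, Mul(3, g)), Mul(Rational(1, 2), Pow(g, -1))) = Mul(Rational(1, 2), Pow(g, -1), Add(H, Mul(3, g))))
Pow(Add(-24217, Function('j')(205, -187)), Rational(1, 2)) = Pow(Add(-24217, Mul(Rational(1, 2), Pow(-187, -1), Add(205, Mul(3, -187)))), Rational(1, 2)) = Pow(Add(-24217, Mul(Rational(1, 2), Rational(-1, 187), Add(205, -561))), Rational(1, 2)) = Pow(Add(-24217, Mul(Rational(1, 2), Rational(-1, 187), -356)), Rational(1, 2)) = Pow(Add(-24217, Rational(178, 187)), Rational(1, 2)) = Pow(Rational(-4528401, 187), Rational(1, 2)) = Mul(Rational(1, 187), I, Pow(846810987, Rational(1, 2)))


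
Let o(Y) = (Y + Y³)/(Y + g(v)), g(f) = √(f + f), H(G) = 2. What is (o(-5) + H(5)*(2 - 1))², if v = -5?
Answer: 8*(14*√10 + 489*I)/(2*√10 + 3*I) ≈ 285.22 + 483.25*I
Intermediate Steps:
g(f) = √2*√f (g(f) = √(2*f) = √2*√f)
o(Y) = (Y + Y³)/(Y + I*√10) (o(Y) = (Y + Y³)/(Y + √2*√(-5)) = (Y + Y³)/(Y + √2*(I*√5)) = (Y + Y³)/(Y + I*√10))
(o(-5) + H(5)*(2 - 1))² = ((-5 + (-5)³)/(-5 + I*√10) + 2*(2 - 1))² = ((-5 - 125)/(-5 + I*√10) + 2*1)² = (-130/(-5 + I*√10) + 2)² = (2 - 130/(-5 + I*√10))²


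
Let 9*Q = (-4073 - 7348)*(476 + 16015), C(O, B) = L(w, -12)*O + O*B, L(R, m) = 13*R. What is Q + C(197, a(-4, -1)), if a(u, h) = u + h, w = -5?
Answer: -20940869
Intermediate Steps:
a(u, h) = h + u
C(O, B) = -65*O + B*O (C(O, B) = (13*(-5))*O + O*B = -65*O + B*O)
Q = -20927079 (Q = ((-4073 - 7348)*(476 + 16015))/9 = (-11421*16491)/9 = (⅑)*(-188343711) = -20927079)
Q + C(197, a(-4, -1)) = -20927079 + 197*(-65 + (-1 - 4)) = -20927079 + 197*(-65 - 5) = -20927079 + 197*(-70) = -20927079 - 13790 = -20940869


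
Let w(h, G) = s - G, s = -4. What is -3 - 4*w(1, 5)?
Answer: 33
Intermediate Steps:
w(h, G) = -4 - G
-3 - 4*w(1, 5) = -3 - 4*(-4 - 1*5) = -3 - 4*(-4 - 5) = -3 - 4*(-9) = -3 + 36 = 33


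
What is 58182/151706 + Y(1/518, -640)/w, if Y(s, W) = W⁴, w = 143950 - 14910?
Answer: 159075317579783/122350889 ≈ 1.3002e+6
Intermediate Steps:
w = 129040
58182/151706 + Y(1/518, -640)/w = 58182/151706 + (-640)⁴/129040 = 58182*(1/151706) + 167772160000*(1/129040) = 29091/75853 + 2097152000/1613 = 159075317579783/122350889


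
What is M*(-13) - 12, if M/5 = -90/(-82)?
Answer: -3417/41 ≈ -83.341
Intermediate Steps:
M = 225/41 (M = 5*(-90/(-82)) = 5*(-90*(-1/82)) = 5*(45/41) = 225/41 ≈ 5.4878)
M*(-13) - 12 = (225/41)*(-13) - 12 = -2925/41 - 12 = -3417/41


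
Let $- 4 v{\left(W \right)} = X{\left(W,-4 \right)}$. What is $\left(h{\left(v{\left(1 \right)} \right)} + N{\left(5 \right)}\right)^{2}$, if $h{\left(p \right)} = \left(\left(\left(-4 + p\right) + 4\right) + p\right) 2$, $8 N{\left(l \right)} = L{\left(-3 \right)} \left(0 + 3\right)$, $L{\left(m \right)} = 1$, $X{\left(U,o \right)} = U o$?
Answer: $\frac{1225}{64} \approx 19.141$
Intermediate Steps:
$v{\left(W \right)} = W$ ($v{\left(W \right)} = - \frac{W \left(-4\right)}{4} = - \frac{\left(-4\right) W}{4} = W$)
$N{\left(l \right)} = \frac{3}{8}$ ($N{\left(l \right)} = \frac{1 \left(0 + 3\right)}{8} = \frac{1 \cdot 3}{8} = \frac{1}{8} \cdot 3 = \frac{3}{8}$)
$h{\left(p \right)} = 4 p$ ($h{\left(p \right)} = \left(p + p\right) 2 = 2 p 2 = 4 p$)
$\left(h{\left(v{\left(1 \right)} \right)} + N{\left(5 \right)}\right)^{2} = \left(4 \cdot 1 + \frac{3}{8}\right)^{2} = \left(4 + \frac{3}{8}\right)^{2} = \left(\frac{35}{8}\right)^{2} = \frac{1225}{64}$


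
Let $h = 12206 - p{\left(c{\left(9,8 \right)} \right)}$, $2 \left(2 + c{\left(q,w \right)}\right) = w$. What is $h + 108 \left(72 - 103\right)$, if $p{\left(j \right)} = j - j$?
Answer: $8858$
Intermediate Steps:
$c{\left(q,w \right)} = -2 + \frac{w}{2}$
$p{\left(j \right)} = 0$
$h = 12206$ ($h = 12206 - 0 = 12206 + 0 = 12206$)
$h + 108 \left(72 - 103\right) = 12206 + 108 \left(72 - 103\right) = 12206 + 108 \left(-31\right) = 12206 - 3348 = 8858$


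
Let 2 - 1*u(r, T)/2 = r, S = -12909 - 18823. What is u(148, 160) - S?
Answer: 31440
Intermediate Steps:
S = -31732
u(r, T) = 4 - 2*r
u(148, 160) - S = (4 - 2*148) - 1*(-31732) = (4 - 296) + 31732 = -292 + 31732 = 31440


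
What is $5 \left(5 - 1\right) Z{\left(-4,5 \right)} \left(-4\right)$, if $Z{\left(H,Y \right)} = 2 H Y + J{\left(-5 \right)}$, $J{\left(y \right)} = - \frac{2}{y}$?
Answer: $3168$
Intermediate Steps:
$Z{\left(H,Y \right)} = \frac{2}{5} + 2 H Y$ ($Z{\left(H,Y \right)} = 2 H Y - \frac{2}{-5} = 2 H Y - - \frac{2}{5} = 2 H Y + \frac{2}{5} = \frac{2}{5} + 2 H Y$)
$5 \left(5 - 1\right) Z{\left(-4,5 \right)} \left(-4\right) = 5 \left(5 - 1\right) \left(\frac{2}{5} + 2 \left(-4\right) 5\right) \left(-4\right) = 5 \cdot 4 \left(\frac{2}{5} - 40\right) \left(-4\right) = 5 \cdot 4 \left(- \frac{198}{5}\right) \left(-4\right) = 5 \left(- \frac{792}{5}\right) \left(-4\right) = \left(-792\right) \left(-4\right) = 3168$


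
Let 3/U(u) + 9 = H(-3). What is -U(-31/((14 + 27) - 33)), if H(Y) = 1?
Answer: 3/8 ≈ 0.37500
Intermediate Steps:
U(u) = -3/8 (U(u) = 3/(-9 + 1) = 3/(-8) = 3*(-⅛) = -3/8)
-U(-31/((14 + 27) - 33)) = -1*(-3/8) = 3/8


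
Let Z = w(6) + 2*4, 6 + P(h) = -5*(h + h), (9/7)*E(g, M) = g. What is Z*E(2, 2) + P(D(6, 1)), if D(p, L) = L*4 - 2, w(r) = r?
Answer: -38/9 ≈ -4.2222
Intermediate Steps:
E(g, M) = 7*g/9
D(p, L) = -2 + 4*L (D(p, L) = 4*L - 2 = -2 + 4*L)
P(h) = -6 - 10*h (P(h) = -6 - 5*(h + h) = -6 - 10*h)
Z = 14 (Z = 6 + 2*4 = 6 + 8 = 14)
Z*E(2, 2) + P(D(6, 1)) = 14*((7/9)*2) + (-6 - 10*(-2 + 4*1)) = 14*(14/9) + (-6 - 10*(-2 + 4)) = 196/9 + (-6 - 10*2) = 196/9 + (-6 - 20) = 196/9 - 26 = -38/9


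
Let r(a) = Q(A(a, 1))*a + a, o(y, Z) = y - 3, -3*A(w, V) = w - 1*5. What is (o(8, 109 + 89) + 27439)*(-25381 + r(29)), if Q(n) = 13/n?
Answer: -1394107173/2 ≈ -6.9705e+8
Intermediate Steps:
A(w, V) = 5/3 - w/3 (A(w, V) = -(w - 1*5)/3 = -(w - 5)/3 = -(-5 + w)/3 = 5/3 - w/3)
o(y, Z) = -3 + y
r(a) = a + 13*a/(5/3 - a/3) (r(a) = (13/(5/3 - a/3))*a + a = 13*a/(5/3 - a/3) + a = a + 13*a/(5/3 - a/3))
(o(8, 109 + 89) + 27439)*(-25381 + r(29)) = ((-3 + 8) + 27439)*(-25381 + 29*(-44 + 29)/(-5 + 29)) = (5 + 27439)*(-25381 + 29*(-15)/24) = 27444*(-25381 + 29*(1/24)*(-15)) = 27444*(-25381 - 145/8) = 27444*(-203193/8) = -1394107173/2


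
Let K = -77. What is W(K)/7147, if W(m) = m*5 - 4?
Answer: -389/7147 ≈ -0.054428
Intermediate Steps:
W(m) = -4 + 5*m (W(m) = 5*m - 4 = -4 + 5*m)
W(K)/7147 = (-4 + 5*(-77))/7147 = (-4 - 385)*(1/7147) = -389*1/7147 = -389/7147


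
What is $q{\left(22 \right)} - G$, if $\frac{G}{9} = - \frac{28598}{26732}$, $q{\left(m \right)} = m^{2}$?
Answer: $\frac{6597835}{13366} \approx 493.63$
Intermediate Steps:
$G = - \frac{128691}{13366}$ ($G = 9 \left(- \frac{28598}{26732}\right) = 9 \left(\left(-28598\right) \frac{1}{26732}\right) = 9 \left(- \frac{14299}{13366}\right) = - \frac{128691}{13366} \approx -9.6282$)
$q{\left(22 \right)} - G = 22^{2} - - \frac{128691}{13366} = 484 + \frac{128691}{13366} = \frac{6597835}{13366}$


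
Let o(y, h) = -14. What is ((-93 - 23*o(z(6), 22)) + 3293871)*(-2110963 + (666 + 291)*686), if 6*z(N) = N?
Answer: -4791139980100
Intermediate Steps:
z(N) = N/6
((-93 - 23*o(z(6), 22)) + 3293871)*(-2110963 + (666 + 291)*686) = ((-93 - 23*(-14)) + 3293871)*(-2110963 + (666 + 291)*686) = ((-93 + 322) + 3293871)*(-2110963 + 957*686) = (229 + 3293871)*(-2110963 + 656502) = 3294100*(-1454461) = -4791139980100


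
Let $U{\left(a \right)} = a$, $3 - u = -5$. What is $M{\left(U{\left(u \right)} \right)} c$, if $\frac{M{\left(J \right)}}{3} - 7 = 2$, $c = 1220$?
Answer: $32940$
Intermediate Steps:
$u = 8$ ($u = 3 - -5 = 3 + 5 = 8$)
$M{\left(J \right)} = 27$ ($M{\left(J \right)} = 21 + 3 \cdot 2 = 21 + 6 = 27$)
$M{\left(U{\left(u \right)} \right)} c = 27 \cdot 1220 = 32940$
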